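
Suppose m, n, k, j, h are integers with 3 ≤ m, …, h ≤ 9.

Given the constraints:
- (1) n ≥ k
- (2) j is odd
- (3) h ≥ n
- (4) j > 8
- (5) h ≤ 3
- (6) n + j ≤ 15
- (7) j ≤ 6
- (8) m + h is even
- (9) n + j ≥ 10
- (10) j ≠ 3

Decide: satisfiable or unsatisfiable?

Unsatisfiable

From constraints 3 and 5: n ≤ h ≤ 3. From constraint 7: j ≤ 6. Hence n + j ≤ 9. But constraint 9 requires n + j ≥ 10, and 10 > 9. Contradiction.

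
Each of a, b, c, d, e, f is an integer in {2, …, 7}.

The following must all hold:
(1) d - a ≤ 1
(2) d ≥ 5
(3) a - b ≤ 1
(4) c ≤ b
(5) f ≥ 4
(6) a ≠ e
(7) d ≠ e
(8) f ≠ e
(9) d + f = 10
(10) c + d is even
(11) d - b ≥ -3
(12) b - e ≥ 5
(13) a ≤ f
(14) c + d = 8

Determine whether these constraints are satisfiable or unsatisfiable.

Take a = 5, b = 7, c = 3, d = 5, e = 2, f = 5. Then constraint 1: d - a = 0; constraint 3: a - b = -2; constraint 9: d + f = 10, and every other listed constraint is also met.

Satisfiable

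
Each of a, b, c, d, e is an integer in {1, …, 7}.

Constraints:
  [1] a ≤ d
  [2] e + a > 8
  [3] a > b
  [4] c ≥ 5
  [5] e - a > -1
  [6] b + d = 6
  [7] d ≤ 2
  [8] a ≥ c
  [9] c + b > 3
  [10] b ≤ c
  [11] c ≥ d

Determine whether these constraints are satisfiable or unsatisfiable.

From constraints 4 and 8: a ≥ c and c ≥ 5, so a ≥ 5. From constraints 1 and 7: a ≤ d and d ≤ 2, so a ≤ 2. But 2 < 5, so no value of a works.

Unsatisfiable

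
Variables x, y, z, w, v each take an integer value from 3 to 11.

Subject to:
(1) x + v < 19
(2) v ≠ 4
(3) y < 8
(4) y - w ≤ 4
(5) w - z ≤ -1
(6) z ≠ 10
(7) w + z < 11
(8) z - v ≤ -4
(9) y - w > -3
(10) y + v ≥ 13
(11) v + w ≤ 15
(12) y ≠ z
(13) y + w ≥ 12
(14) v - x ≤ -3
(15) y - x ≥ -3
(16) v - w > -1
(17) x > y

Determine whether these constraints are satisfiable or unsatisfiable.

Constraints 4, 5, 8, 14, and 15 give v − z ≥ 4, z − w ≥ 1, w − y ≥ -4, y − x ≥ -3, x − v ≥ 3.
Adding all 5 inequalities: the left sides telescope to 0, and the right sides sum to 4 + 1 + (-4) + (-3) + 3 = 1. So 0 ≥ 1, which is false.

Unsatisfiable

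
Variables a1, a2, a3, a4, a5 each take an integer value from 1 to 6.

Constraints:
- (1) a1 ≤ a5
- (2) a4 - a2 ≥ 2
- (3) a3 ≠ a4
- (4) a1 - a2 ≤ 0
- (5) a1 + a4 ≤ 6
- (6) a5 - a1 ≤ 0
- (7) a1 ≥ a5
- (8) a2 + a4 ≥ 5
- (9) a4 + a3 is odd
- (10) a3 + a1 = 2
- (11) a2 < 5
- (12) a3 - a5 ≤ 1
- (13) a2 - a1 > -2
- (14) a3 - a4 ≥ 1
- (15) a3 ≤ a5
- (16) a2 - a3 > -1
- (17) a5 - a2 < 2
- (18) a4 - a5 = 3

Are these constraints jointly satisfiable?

Constraints 2, 4, 6, 12, and 14 give a1 − a5 ≥ 0, a5 − a3 ≥ -1, a3 − a4 ≥ 1, a4 − a2 ≥ 2, a2 − a1 ≥ 0.
Adding all 5 inequalities: the left sides telescope to 0, and the right sides sum to 0 + (-1) + 1 + 2 + 0 = 2. So 0 ≥ 2, which is false.

Unsatisfiable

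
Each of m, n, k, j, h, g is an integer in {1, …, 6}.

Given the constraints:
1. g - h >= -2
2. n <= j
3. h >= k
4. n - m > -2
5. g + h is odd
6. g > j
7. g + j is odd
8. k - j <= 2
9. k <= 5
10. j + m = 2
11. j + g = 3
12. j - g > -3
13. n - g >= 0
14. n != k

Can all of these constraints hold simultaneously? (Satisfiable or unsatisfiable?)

Constraints 2, 6, and 13 give g ≤ n, n ≤ j, j < g. Chaining: g ≤ n ≤ j < g, which forces g < g — impossible.

Unsatisfiable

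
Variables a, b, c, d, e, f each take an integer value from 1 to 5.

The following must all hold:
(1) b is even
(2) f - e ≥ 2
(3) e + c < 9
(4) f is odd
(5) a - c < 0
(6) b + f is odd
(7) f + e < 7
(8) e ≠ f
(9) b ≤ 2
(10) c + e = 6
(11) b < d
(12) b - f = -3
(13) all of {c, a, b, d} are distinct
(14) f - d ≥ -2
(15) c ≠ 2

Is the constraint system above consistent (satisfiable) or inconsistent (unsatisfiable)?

The assignment a = 3, b = 2, c = 5, d = 4, e = 1, f = 5 works:
  constraint 2 holds since f - e = 4.
  constraint 3 holds since e + c = 6.
  constraint 5 holds since a - c = -2.
The rest check out directly.

Satisfiable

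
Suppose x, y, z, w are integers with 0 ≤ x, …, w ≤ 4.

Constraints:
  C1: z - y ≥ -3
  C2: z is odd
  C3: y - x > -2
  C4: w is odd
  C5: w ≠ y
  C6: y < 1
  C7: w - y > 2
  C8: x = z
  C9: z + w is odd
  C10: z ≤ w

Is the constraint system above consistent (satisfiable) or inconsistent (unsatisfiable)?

Unsatisfiable

Constraint 2 makes z odd and constraint 4 makes w odd, so z + w must be even. Constraint 9 says z + w is odd — contradiction.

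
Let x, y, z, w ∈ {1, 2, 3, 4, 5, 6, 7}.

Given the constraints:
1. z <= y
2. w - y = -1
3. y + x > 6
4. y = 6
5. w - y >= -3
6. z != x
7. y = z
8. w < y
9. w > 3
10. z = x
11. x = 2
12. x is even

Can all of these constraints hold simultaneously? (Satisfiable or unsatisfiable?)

Constraint 4 fixes y = 6 and constraint 11 fixes x = 2. Constraints 7 and 10 give y = z = x, so y = x. But 6 ≠ 2 — contradiction.

Unsatisfiable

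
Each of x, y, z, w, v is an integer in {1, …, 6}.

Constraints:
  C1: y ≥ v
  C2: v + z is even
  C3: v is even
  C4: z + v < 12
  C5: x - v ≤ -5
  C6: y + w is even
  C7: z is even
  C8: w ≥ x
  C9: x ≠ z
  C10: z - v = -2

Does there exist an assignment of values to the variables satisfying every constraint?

Try x = 1, y = 6, z = 4, w = 6, v = 6.
Check constraint 4: z + v = 10; constraint 5: x - v = -5. The remaining constraints are straightforward to verify.

Satisfiable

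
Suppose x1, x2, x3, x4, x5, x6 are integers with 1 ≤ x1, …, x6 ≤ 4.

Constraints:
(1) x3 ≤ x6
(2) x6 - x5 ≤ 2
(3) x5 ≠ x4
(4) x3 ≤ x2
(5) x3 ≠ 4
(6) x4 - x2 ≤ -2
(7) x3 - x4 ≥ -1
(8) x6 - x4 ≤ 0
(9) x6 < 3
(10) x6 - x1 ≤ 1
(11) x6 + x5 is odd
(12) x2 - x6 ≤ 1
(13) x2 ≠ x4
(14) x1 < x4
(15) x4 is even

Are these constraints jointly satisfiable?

Constraints 6, 8, and 12 give x6 − x2 ≥ -1, x2 − x4 ≥ 2, x4 − x6 ≥ 0.
Adding all 3 inequalities: the left sides telescope to 0, and the right sides sum to (-1) + 2 + 0 = 1. So 0 ≥ 1, which is false.

Unsatisfiable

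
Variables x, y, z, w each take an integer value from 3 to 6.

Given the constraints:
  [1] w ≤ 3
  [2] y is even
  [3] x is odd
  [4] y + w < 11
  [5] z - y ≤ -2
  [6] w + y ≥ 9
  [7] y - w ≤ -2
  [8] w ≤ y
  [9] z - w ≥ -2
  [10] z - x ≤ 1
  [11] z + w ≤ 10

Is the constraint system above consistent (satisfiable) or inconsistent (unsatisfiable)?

Constraints 5, 7, and 9 give z − w ≥ -2, w − y ≥ 2, y − z ≥ 2.
Adding all 3 inequalities: the left sides telescope to 0, and the right sides sum to (-2) + 2 + 2 = 2. So 0 ≥ 2, which is false.

Unsatisfiable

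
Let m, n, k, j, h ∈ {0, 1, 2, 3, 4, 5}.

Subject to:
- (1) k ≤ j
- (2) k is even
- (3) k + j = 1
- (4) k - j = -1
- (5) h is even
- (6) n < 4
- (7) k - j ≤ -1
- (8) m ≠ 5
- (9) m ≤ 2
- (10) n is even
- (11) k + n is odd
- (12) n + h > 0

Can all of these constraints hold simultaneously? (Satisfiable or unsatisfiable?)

Constraint 2 makes k even and constraint 10 makes n even, so k + n must be even. Constraint 11 says k + n is odd — contradiction.

Unsatisfiable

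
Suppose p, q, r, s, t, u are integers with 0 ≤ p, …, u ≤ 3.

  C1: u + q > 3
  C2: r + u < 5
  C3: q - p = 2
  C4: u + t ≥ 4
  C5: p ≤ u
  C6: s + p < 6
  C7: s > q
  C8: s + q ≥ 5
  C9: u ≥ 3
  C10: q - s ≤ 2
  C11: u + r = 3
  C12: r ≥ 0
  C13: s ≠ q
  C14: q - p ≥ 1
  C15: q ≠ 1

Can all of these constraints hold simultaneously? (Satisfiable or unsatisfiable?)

Try p = 0, q = 2, r = 0, s = 3, t = 3, u = 3.
Check constraint 1: u + q = 5; constraint 2: r + u = 3; constraint 3: q - p = 2. The remaining constraints are straightforward to verify.

Satisfiable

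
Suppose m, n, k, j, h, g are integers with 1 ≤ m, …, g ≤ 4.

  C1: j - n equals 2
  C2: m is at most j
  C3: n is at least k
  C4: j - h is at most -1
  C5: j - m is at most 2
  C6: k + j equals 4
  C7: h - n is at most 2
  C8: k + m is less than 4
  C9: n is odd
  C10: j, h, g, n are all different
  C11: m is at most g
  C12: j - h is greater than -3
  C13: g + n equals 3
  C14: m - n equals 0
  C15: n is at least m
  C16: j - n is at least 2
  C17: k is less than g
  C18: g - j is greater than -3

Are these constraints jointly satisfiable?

Constraints 4, 7, and 16 give n − h ≥ -2, h − j ≥ 1, j − n ≥ 2.
Adding all 3 inequalities: the left sides telescope to 0, and the right sides sum to (-2) + 1 + 2 = 1. So 0 ≥ 1, which is false.

Unsatisfiable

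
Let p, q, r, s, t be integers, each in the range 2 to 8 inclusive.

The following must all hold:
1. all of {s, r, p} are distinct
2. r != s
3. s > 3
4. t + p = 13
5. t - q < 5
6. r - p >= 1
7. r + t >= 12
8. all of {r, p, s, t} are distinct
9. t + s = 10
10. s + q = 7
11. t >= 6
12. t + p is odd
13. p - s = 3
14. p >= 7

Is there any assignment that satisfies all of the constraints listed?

Satisfiable

One satisfying assignment is p = 7, q = 3, r = 8, s = 4, t = 6.
For the less obvious constraints — constraint 4: t + p = 13; constraint 5: t - q = 3; constraint 6: r - p = 1 — and the others hold by inspection.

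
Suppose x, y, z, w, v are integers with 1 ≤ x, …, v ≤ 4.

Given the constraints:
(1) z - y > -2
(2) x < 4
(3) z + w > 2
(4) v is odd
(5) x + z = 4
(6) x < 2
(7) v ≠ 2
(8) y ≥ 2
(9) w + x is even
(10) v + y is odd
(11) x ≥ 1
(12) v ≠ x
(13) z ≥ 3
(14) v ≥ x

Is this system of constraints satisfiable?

Satisfiable

One satisfying assignment is x = 1, y = 2, z = 3, w = 1, v = 3.
For the less obvious constraints — constraint 1: z - y = 1; constraint 3: z + w = 4; constraint 5: x + z = 4 — and the others hold by inspection.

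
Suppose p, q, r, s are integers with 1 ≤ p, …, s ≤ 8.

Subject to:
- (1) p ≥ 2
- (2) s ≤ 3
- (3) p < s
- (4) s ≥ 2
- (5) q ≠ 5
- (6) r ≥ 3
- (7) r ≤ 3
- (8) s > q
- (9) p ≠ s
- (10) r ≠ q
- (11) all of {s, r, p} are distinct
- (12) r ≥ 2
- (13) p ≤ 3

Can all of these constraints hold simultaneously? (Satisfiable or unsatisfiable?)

Unsatisfiable

Constraints 1, 2, 4, 7, 12, and 13 confine each of s, r, p to the 2 values {2, 3}.
Constraint 11 requires all 3 of them to be distinct, but only 2 values are available — impossible by the pigeonhole principle.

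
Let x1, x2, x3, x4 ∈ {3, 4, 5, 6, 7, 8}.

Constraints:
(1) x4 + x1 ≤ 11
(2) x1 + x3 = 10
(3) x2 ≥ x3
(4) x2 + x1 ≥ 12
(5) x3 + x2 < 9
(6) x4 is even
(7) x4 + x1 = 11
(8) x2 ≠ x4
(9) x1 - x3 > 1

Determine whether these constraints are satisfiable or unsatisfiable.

Satisfiable

The assignment x1 = 7, x2 = 5, x3 = 3, x4 = 4 works:
  constraint 1 holds since x4 + x1 = 11.
  constraint 2 holds since x1 + x3 = 10.
The rest check out directly.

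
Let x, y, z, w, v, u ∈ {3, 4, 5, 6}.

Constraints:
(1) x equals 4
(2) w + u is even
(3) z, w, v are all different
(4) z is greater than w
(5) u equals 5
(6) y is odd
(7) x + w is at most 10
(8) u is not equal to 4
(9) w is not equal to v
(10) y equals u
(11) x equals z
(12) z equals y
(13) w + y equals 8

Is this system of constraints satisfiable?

Constraint 1 fixes x = 4 and constraint 5 fixes u = 5. Constraints 10, 11, and 12 give x = z = y = u, so x = u. But 4 ≠ 5 — contradiction.

Unsatisfiable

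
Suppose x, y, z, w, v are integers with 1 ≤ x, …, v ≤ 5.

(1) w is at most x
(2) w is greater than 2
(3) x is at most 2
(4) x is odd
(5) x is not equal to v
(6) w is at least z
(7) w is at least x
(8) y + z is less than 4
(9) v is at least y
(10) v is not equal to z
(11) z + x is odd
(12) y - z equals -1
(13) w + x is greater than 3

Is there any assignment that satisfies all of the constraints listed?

From constraint 2: w ≥ 3. From constraints 1 and 3: w ≤ x and x ≤ 2, so w ≤ 2. But 2 < 3, so no value of w works.

Unsatisfiable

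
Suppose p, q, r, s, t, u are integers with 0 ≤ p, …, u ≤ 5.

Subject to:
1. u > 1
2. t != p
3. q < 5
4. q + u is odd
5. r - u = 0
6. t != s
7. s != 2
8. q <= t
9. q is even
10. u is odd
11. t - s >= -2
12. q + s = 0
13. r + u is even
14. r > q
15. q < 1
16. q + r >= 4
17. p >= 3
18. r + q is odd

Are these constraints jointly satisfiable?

Satisfiable

One satisfying assignment is p = 3, q = 0, r = 5, s = 0, t = 1, u = 5.
For the less obvious constraints — constraint 5: r - u = 0; constraint 11: t - s = 1 — and the others hold by inspection.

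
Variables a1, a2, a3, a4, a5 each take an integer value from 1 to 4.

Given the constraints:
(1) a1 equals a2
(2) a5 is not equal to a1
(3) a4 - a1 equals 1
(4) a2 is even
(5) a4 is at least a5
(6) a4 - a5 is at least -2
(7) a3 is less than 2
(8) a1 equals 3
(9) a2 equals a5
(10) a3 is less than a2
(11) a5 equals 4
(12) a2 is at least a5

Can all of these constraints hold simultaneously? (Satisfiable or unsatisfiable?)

Constraint 8 fixes a1 = 3 and constraint 11 fixes a5 = 4. Constraints 1 and 9 give a1 = a2 = a5, so a1 = a5. But 3 ≠ 4 — contradiction.

Unsatisfiable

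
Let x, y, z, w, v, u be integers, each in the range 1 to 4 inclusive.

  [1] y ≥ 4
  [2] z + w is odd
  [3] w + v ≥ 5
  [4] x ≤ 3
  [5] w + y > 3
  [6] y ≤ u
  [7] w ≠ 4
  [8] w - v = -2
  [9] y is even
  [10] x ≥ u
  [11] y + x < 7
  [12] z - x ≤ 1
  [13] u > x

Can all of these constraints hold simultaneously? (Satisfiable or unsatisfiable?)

Unsatisfiable

From constraints 1 and 6: u ≥ y and y ≥ 4, so u ≥ 4. From constraints 4 and 10: u ≤ x and x ≤ 3, so u ≤ 3. But 3 < 4, so no value of u works.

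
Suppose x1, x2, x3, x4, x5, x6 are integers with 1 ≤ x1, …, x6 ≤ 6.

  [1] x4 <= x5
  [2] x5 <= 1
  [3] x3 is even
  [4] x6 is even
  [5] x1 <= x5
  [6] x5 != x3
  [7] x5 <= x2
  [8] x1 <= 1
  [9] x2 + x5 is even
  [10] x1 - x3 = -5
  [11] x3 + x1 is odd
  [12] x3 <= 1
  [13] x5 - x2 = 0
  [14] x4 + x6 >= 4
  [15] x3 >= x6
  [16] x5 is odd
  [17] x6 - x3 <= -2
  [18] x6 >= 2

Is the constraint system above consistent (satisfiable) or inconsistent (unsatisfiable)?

Unsatisfiable

From constraints 1 and 2: x4 ≤ x5 ≤ 1. From constraints 12 and 15: x6 ≤ x3 ≤ 1. Hence x4 + x6 ≤ 2. But constraint 14 requires x4 + x6 ≥ 4, and 4 > 2. Contradiction.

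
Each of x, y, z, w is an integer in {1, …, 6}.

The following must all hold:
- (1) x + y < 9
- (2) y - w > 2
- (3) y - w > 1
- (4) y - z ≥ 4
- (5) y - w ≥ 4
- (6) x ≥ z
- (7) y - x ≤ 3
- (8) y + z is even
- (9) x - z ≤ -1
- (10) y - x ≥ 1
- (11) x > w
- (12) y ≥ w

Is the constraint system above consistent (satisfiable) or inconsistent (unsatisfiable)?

Unsatisfiable

Constraints 4, 7, and 9 give x − y ≥ -3, y − z ≥ 4, z − x ≥ 1.
Adding all 3 inequalities: the left sides telescope to 0, and the right sides sum to (-3) + 4 + 1 = 2. So 0 ≥ 2, which is false.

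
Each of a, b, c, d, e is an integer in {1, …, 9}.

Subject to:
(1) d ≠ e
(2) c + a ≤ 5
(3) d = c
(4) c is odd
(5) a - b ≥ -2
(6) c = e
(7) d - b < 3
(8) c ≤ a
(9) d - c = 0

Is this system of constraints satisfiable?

Unsatisfiable

From constraints 3 and 6, d = c = e, so d = e. But constraint 1 says d ≠ e. Contradiction.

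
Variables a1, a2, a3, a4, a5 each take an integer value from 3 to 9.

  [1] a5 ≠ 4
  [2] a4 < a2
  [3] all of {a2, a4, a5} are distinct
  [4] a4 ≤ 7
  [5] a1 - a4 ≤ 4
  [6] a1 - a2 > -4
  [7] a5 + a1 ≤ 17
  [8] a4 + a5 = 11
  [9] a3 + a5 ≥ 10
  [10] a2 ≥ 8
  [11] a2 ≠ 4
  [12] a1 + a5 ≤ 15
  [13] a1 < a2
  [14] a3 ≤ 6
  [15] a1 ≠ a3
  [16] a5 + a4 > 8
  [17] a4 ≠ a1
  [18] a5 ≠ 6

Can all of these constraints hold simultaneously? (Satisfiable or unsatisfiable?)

Satisfiable

Setting (a1, a2, a3, a4, a5) = (7, 9, 3, 3, 8) satisfies everything: constraint 5: a1 - a4 = 4; constraint 6: a1 - a2 = -2, and the others follow.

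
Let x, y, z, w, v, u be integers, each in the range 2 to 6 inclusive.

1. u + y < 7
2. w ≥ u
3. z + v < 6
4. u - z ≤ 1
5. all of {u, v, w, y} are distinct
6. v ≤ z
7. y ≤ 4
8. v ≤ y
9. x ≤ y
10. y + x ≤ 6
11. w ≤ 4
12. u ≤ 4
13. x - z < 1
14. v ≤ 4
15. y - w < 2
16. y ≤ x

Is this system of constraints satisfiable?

Unsatisfiable

Constraints 7, 11, 12, and 14 confine each of u, v, w, y to the 3 values {2, …, 4} (the domain already gives each ≥ 2).
Constraint 5 requires all 4 of them to be distinct, but only 3 values are available — impossible by the pigeonhole principle.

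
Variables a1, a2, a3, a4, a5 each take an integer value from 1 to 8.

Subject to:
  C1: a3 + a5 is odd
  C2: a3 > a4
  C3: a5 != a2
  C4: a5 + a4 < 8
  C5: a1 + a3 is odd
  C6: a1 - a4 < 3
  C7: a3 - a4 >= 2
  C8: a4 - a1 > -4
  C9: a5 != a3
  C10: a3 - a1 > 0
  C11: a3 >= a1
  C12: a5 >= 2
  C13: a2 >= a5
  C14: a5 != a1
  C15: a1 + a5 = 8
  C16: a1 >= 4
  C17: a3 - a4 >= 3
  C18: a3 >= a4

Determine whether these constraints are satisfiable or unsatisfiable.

One satisfying assignment is a1 = 5, a2 = 8, a3 = 8, a4 = 3, a5 = 3.
For the less obvious constraints — constraint 4: a5 + a4 = 6; constraint 6: a1 - a4 = 2; constraint 7: a3 - a4 = 5 — and the others hold by inspection.

Satisfiable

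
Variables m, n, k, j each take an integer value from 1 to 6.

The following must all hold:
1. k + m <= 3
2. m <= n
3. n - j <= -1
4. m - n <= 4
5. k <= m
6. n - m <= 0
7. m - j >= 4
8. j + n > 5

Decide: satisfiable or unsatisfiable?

Constraints 3, 4, and 7 give m − j ≥ 4, j − n ≥ 1, n − m ≥ -4.
Adding all 3 inequalities: the left sides telescope to 0, and the right sides sum to 4 + 1 + (-4) = 1. So 0 ≥ 1, which is false.

Unsatisfiable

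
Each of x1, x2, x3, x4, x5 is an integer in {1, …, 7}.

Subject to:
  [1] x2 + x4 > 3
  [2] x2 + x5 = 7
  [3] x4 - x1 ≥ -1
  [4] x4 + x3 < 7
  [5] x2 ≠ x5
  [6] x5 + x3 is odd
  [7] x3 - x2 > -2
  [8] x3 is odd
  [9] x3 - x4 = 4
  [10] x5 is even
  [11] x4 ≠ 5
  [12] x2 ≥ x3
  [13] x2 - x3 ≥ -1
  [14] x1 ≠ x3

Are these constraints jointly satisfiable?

Satisfiable

Setting (x1, x2, x3, x4, x5) = (2, 5, 5, 1, 2) satisfies everything: constraint 1: x2 + x4 = 6; constraint 2: x2 + x5 = 7; constraint 3: x4 - x1 = -1, and the others follow.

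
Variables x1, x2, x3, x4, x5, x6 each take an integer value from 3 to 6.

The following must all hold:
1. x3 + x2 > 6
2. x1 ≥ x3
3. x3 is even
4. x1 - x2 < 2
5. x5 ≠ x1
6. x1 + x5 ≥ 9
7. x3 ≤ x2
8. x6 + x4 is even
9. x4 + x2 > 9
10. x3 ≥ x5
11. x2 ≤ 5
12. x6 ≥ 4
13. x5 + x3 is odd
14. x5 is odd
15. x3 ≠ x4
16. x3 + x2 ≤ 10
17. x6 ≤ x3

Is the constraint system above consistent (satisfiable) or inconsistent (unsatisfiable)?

Setting (x1, x2, x3, x4, x5, x6) = (6, 5, 4, 6, 3, 4) satisfies everything: constraint 1: x3 + x2 = 9; constraint 4: x1 - x2 = 1, and the others follow.

Satisfiable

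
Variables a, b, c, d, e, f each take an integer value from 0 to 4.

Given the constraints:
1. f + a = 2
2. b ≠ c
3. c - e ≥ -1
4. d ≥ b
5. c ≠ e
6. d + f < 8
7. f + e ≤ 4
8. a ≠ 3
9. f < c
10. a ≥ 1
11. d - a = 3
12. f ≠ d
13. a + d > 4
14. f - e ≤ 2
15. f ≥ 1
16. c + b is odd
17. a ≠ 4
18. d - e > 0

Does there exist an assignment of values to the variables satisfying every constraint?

The assignment a = 1, b = 1, c = 4, d = 4, e = 2, f = 1 works:
  constraint 1 holds since f + a = 2.
  constraint 3 holds since c - e = 2.
  constraint 6 holds since d + f = 5.
The rest check out directly.

Satisfiable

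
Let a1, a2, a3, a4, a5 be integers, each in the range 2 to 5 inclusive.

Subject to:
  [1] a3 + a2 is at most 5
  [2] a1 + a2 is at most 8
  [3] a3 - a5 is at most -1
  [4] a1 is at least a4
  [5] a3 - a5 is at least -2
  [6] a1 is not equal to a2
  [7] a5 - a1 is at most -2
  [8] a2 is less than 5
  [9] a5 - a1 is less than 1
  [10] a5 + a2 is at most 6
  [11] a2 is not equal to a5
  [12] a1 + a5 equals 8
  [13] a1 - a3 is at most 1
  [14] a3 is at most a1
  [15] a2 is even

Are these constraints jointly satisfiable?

Unsatisfiable

Constraints 3, 7, and 13 give a5 − a3 ≥ 1, a3 − a1 ≥ -1, a1 − a5 ≥ 2.
Adding all 3 inequalities: the left sides telescope to 0, and the right sides sum to 1 + (-1) + 2 = 2. So 0 ≥ 2, which is false.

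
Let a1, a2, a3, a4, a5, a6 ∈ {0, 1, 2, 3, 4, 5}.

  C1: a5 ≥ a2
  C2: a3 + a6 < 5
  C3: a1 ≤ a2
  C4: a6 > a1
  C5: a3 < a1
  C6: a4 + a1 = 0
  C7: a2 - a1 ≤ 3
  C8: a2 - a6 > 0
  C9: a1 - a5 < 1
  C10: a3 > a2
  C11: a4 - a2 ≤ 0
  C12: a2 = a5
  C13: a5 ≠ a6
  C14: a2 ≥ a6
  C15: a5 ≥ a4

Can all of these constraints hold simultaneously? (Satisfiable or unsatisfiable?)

Constraints 4, 5, 8, and 10 give a3 < a1, a1 < a6, a6 < a2, a2 < a3. Chaining: a3 < a1 < a6 < a2 < a3, which forces a3 < a3 — impossible.

Unsatisfiable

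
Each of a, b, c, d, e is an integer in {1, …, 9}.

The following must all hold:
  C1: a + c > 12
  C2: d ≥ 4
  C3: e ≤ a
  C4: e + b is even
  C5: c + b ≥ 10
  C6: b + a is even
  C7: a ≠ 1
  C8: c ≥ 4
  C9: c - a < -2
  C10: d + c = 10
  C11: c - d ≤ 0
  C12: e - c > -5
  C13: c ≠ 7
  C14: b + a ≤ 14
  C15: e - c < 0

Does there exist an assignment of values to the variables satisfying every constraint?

One satisfying assignment is a = 9, b = 5, c = 5, d = 5, e = 3.
For the less obvious constraints — constraint 1: a + c = 14; constraint 5: c + b = 10 — and the others hold by inspection.

Satisfiable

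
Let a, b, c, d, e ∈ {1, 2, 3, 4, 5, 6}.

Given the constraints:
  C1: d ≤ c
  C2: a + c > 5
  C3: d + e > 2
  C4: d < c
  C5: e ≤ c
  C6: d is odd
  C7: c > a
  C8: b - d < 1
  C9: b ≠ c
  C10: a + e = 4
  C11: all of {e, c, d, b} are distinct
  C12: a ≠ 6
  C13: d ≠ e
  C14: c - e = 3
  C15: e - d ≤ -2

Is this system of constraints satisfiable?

Satisfiable

Take a = 3, b = 2, c = 4, d = 3, e = 1. Then constraint 2: a + c = 7; constraint 3: d + e = 4; constraint 8: b - d = -1, and every other listed constraint is also met.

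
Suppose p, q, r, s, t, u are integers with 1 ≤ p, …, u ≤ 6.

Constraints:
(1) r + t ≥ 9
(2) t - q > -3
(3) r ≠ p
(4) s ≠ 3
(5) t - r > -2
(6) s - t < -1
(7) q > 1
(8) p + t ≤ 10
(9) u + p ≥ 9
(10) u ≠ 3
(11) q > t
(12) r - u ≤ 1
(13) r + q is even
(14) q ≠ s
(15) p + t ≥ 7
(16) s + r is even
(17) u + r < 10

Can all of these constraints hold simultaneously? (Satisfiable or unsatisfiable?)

Satisfiable

Setting (p, q, r, s, t, u) = (5, 6, 4, 2, 5, 4) satisfies everything: constraint 1: r + t = 9; constraint 2: t - q = -1; constraint 5: t - r = 1, and the others follow.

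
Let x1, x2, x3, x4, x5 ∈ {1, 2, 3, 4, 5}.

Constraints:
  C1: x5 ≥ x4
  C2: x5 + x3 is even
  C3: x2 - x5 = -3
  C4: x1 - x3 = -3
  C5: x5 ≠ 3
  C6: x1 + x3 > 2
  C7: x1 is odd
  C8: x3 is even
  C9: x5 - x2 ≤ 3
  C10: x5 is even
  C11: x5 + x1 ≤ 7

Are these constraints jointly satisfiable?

Satisfiable

The assignment x1 = 1, x2 = 1, x3 = 4, x4 = 1, x5 = 4 works:
  constraint 3 holds since x2 - x5 = -3.
  constraint 4 holds since x1 - x3 = -3.
  constraint 6 holds since x1 + x3 = 5.
The rest check out directly.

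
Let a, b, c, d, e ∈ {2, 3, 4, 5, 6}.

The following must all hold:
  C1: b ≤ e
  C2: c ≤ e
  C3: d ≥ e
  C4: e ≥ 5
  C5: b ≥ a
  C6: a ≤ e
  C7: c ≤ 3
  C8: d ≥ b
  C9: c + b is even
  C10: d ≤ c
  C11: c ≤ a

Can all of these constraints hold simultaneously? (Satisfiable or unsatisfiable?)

Unsatisfiable

From constraints 3 and 4: d ≥ e and e ≥ 5, so d ≥ 5. From constraints 7 and 10: d ≤ c and c ≤ 3, so d ≤ 3. But 3 < 5, so no value of d works.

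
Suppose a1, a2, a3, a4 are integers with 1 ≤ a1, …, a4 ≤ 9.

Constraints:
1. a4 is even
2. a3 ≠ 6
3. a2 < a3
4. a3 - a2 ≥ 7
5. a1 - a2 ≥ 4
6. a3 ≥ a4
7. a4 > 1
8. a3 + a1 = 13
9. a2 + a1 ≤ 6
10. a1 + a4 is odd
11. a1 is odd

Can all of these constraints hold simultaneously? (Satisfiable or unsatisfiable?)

Satisfiable

Setting (a1, a2, a3, a4) = (5, 1, 8, 4) satisfies everything: constraint 4: a3 - a2 = 7; constraint 5: a1 - a2 = 4; constraint 8: a3 + a1 = 13, and the others follow.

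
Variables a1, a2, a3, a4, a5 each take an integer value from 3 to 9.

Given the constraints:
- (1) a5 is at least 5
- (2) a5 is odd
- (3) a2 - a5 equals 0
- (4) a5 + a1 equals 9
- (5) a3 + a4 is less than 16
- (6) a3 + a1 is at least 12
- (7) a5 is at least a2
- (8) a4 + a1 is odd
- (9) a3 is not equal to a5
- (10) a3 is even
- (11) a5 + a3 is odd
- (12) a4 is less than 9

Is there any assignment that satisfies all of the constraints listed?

One satisfying assignment is a1 = 4, a2 = 5, a3 = 8, a4 = 5, a5 = 5.
For the less obvious constraints — constraint 3: a2 - a5 = 0; constraint 4: a5 + a1 = 9 — and the others hold by inspection.

Satisfiable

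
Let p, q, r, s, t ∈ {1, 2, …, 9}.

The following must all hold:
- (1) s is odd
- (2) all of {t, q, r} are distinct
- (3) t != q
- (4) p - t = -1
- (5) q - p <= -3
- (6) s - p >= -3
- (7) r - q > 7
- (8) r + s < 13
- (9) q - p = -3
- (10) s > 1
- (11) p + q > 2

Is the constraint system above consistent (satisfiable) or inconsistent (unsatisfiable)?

Take p = 4, q = 1, r = 9, s = 3, t = 5. Then constraint 4: p - t = -1; constraint 5: q - p = -3; constraint 6: s - p = -1, and every other listed constraint is also met.

Satisfiable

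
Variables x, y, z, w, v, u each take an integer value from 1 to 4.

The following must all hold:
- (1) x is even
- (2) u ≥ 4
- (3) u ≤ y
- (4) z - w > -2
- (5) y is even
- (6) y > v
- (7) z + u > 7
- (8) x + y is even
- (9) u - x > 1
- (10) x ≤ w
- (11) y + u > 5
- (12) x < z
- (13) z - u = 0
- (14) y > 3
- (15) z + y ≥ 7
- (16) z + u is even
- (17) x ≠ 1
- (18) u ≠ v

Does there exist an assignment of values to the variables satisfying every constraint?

Satisfiable

Take x = 2, y = 4, z = 4, w = 4, v = 1, u = 4. Then constraint 4: z - w = 0; constraint 7: z + u = 8, and every other listed constraint is also met.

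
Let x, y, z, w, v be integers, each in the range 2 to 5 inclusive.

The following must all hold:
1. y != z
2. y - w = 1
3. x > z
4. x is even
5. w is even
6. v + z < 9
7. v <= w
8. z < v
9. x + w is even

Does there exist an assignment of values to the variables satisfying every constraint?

Satisfiable

Take x = 4, y = 5, z = 2, w = 4, v = 4. Then constraint 2: y - w = 1; constraint 6: v + z = 6, and every other listed constraint is also met.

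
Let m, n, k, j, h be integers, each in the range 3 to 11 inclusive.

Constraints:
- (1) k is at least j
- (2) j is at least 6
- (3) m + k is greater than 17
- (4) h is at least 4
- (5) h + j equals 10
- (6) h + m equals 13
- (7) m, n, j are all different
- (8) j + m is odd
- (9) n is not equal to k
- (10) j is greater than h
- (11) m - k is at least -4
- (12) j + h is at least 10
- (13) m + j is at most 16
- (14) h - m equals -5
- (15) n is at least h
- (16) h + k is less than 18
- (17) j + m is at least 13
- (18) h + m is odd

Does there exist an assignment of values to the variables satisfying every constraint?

The assignment m = 9, n = 5, k = 11, j = 6, h = 4 works:
  constraint 3 holds since m + k = 20.
  constraint 5 holds since h + j = 10.
  constraint 6 holds since h + m = 13.
The rest check out directly.

Satisfiable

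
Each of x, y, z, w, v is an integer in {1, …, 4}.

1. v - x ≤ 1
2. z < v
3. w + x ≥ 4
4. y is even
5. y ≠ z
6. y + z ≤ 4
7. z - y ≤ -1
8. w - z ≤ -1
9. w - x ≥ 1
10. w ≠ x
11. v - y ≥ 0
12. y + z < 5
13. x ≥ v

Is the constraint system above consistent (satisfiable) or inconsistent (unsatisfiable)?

Constraints 1, 7, 8, 9, and 11 give y − z ≥ 1, z − w ≥ 1, w − x ≥ 1, x − v ≥ -1, v − y ≥ 0.
Adding all 5 inequalities: the left sides telescope to 0, and the right sides sum to 1 + 1 + 1 + (-1) + 0 = 2. So 0 ≥ 2, which is false.

Unsatisfiable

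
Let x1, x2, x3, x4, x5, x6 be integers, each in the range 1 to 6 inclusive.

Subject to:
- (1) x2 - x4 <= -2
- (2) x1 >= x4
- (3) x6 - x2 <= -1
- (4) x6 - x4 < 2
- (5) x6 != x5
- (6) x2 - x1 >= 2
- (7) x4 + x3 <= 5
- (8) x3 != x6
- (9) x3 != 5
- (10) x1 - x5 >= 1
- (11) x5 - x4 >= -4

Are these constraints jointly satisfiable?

Unsatisfiable

Constraints 1, 6, 10, and 11 give x5 − x4 ≥ -4, x4 − x2 ≥ 2, x2 − x1 ≥ 2, x1 − x5 ≥ 1.
Adding all 4 inequalities: the left sides telescope to 0, and the right sides sum to (-4) + 2 + 2 + 1 = 1. So 0 ≥ 1, which is false.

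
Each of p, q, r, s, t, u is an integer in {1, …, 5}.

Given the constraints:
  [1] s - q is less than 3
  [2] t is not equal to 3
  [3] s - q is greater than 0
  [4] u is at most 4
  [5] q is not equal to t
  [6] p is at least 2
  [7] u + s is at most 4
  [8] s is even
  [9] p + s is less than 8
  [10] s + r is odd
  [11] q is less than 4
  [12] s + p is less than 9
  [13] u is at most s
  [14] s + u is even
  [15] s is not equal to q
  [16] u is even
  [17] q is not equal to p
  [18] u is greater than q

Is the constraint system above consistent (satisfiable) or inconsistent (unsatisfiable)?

Try p = 5, q = 1, r = 1, s = 2, t = 5, u = 2.
Check constraint 1: s - q = 1; constraint 3: s - q = 1. The remaining constraints are straightforward to verify.

Satisfiable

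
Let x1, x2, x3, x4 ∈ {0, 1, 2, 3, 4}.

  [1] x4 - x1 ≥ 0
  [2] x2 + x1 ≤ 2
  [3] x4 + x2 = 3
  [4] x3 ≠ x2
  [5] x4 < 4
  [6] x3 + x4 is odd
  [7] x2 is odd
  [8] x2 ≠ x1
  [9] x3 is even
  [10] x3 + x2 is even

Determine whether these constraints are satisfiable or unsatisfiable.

Unsatisfiable

Constraint 9 makes x3 even and constraint 7 makes x2 odd, so x3 + x2 must be odd. Constraint 10 says x3 + x2 is even — contradiction.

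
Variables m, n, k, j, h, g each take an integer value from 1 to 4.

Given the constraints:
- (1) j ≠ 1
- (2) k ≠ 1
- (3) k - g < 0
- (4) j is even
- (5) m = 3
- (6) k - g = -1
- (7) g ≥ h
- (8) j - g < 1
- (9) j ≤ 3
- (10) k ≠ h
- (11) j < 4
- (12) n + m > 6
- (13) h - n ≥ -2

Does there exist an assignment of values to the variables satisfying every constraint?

Take m = 3, n = 4, k = 2, j = 2, h = 3, g = 3. Then constraint 3: k - g = -1; constraint 6: k - g = -1, and every other listed constraint is also met.

Satisfiable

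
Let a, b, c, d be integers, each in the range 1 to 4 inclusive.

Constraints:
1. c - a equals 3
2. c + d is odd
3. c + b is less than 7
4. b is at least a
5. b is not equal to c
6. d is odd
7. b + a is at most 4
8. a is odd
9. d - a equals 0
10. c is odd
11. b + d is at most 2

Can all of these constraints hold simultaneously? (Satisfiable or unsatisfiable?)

Unsatisfiable

Constraint 10 makes c odd and constraint 6 makes d odd, so c + d must be even. Constraint 2 says c + d is odd — contradiction.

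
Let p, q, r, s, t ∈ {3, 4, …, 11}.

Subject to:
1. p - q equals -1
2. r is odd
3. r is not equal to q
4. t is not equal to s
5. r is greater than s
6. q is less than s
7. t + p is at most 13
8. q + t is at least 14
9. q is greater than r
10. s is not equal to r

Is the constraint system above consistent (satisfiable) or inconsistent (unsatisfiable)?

Constraints 5, 6, and 9 give q < s, s < r, r < q. Chaining: q < s < r < q, which forces q < q — impossible.

Unsatisfiable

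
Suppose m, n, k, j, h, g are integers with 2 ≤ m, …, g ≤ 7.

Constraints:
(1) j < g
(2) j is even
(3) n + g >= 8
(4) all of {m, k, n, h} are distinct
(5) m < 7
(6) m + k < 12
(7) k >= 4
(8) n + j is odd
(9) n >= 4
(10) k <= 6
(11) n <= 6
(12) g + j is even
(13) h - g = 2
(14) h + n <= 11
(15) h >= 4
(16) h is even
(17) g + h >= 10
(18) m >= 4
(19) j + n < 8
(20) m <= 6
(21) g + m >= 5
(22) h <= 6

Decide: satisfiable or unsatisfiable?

Unsatisfiable

Constraints 7, 9, 10, 11, 15, 18, 20, and 22 confine each of m, k, n, h to the 3 values {4, …, 6}.
Constraint 4 requires all 4 of them to be distinct, but only 3 values are available — impossible by the pigeonhole principle.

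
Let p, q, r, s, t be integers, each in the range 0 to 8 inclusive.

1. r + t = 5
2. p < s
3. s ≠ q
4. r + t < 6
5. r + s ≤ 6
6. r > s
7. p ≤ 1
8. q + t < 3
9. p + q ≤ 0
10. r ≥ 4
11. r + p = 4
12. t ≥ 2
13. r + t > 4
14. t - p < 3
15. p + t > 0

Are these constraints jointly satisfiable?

Unsatisfiable

From constraint 10: r ≥ 4. From constraint 12: t ≥ 2. Hence r + t ≥ 6. But constraint 1 requires r + t = 5, and 5 < 6. Contradiction.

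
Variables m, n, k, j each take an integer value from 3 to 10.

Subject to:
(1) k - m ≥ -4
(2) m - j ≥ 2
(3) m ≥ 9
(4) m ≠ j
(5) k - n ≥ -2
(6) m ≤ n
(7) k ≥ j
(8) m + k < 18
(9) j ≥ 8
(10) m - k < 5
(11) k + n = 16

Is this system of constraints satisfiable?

From constraints 7 and 9: k ≥ j ≥ 8. From constraints 3 and 6: n ≥ m ≥ 9. Hence k + n ≥ 17. But constraint 11 requires k + n = 16, and 16 < 17. Contradiction.

Unsatisfiable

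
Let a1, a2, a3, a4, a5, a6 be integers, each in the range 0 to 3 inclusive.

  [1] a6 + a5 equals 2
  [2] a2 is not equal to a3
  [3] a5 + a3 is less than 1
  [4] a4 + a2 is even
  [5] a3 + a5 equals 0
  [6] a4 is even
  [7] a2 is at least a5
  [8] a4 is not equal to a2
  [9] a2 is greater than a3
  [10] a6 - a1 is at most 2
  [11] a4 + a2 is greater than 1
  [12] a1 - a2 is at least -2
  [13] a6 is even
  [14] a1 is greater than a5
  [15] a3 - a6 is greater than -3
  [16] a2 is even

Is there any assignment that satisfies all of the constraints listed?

Satisfiable

Setting (a1, a2, a3, a4, a5, a6) = (1, 2, 0, 0, 0, 2) satisfies everything: constraint 1: a6 + a5 = 2; constraint 3: a5 + a3 = 0; constraint 5: a3 + a5 = 0, and the others follow.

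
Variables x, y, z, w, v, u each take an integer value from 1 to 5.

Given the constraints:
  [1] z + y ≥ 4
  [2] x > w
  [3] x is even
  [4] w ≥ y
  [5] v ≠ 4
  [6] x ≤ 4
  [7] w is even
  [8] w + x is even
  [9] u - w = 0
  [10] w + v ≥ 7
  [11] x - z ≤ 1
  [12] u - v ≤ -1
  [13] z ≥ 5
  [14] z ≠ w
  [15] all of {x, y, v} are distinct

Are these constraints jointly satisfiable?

Try x = 4, y = 1, z = 5, w = 2, v = 5, u = 2.
Check constraint 1: z + y = 6; constraint 9: u - w = 0; constraint 10: w + v = 7. The remaining constraints are straightforward to verify.

Satisfiable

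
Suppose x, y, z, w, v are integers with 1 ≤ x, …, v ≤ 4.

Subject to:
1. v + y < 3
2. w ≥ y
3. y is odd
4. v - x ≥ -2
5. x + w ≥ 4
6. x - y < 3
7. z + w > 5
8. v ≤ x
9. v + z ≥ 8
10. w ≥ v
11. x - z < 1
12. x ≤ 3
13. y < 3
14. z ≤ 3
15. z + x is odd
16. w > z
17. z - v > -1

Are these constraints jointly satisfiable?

From constraints 8 and 12: v ≤ x ≤ 3. From constraint 14: z ≤ 3. Hence v + z ≤ 6. But constraint 9 requires v + z ≥ 8, and 8 > 6. Contradiction.

Unsatisfiable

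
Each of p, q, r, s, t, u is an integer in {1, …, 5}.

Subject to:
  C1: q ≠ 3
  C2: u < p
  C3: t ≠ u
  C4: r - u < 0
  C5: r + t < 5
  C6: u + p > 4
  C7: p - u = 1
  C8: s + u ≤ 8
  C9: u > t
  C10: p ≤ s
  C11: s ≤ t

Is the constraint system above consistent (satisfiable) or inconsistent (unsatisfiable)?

Unsatisfiable

Constraints 2, 9, 10, and 11 give t < u, u < p, p ≤ s, s ≤ t. Chaining: t < u < p ≤ s ≤ t, which forces t < t — impossible.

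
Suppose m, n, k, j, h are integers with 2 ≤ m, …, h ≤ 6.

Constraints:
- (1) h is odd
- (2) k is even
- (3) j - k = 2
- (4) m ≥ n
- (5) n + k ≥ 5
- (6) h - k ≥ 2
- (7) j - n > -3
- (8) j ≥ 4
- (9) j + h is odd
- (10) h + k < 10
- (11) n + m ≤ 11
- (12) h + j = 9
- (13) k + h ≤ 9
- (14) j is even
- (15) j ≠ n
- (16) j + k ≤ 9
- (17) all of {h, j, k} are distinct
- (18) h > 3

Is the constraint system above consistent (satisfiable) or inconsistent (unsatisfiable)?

Satisfiable

Setting (m, n, k, j, h) = (6, 5, 2, 4, 5) satisfies everything: constraint 3: j - k = 2; constraint 5: n + k = 7, and the others follow.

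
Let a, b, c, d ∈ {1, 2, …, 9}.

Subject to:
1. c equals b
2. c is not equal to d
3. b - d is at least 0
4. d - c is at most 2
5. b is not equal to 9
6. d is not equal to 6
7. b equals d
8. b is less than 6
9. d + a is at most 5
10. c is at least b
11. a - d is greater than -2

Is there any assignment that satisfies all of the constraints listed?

From constraints 1 and 7, c = b = d, so c = d. But constraint 2 says c ≠ d. Contradiction.

Unsatisfiable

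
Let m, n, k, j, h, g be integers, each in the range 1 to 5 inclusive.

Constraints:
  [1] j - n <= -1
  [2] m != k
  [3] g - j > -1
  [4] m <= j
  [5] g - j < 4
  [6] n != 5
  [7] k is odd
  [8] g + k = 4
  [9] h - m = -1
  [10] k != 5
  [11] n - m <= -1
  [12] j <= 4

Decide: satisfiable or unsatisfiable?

Unsatisfiable

Constraints 1, 4, and 11 give m ≤ j, j < n, n < m. Chaining: m ≤ j < n < m, which forces m < m — impossible.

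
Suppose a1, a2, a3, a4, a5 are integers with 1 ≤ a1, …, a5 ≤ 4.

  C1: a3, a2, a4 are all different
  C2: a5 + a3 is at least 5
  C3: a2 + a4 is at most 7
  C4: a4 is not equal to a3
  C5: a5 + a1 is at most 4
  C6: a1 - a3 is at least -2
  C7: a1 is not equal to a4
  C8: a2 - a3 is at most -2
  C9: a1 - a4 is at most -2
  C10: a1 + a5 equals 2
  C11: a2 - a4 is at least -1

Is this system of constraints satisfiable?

Constraints 6, 8, 9, and 11 give a2 − a4 ≥ -1, a4 − a1 ≥ 2, a1 − a3 ≥ -2, a3 − a2 ≥ 2.
Adding all 4 inequalities: the left sides telescope to 0, and the right sides sum to (-1) + 2 + (-2) + 2 = 1. So 0 ≥ 1, which is false.

Unsatisfiable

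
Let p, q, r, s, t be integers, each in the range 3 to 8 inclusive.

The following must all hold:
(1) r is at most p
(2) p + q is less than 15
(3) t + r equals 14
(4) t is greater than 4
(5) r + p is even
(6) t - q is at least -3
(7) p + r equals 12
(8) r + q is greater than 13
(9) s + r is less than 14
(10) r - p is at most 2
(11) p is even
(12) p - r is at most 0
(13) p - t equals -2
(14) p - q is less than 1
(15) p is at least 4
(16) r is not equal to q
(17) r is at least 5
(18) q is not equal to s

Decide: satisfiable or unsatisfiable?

Satisfiable

One satisfying assignment is p = 6, q = 8, r = 6, s = 6, t = 8.
For the less obvious constraints — constraint 2: p + q = 14; constraint 3: t + r = 14 — and the others hold by inspection.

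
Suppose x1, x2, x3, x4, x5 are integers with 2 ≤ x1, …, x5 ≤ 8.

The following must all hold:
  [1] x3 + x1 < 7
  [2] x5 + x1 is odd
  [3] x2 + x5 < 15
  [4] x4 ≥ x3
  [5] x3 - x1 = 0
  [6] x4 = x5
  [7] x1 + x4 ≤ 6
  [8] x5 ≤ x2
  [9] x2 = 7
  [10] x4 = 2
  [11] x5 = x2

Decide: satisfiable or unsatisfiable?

Constraint 10 fixes x4 = 2 and constraint 9 fixes x2 = 7. Constraints 6 and 11 give x4 = x5 = x2, so x4 = x2. But 2 ≠ 7 — contradiction.

Unsatisfiable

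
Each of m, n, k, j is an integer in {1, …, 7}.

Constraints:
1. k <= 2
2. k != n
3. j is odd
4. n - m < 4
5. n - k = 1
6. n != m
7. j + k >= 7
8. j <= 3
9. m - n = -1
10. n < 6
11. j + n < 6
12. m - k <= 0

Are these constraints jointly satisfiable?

Unsatisfiable

From constraint 8: j ≤ 3. From constraint 1: k ≤ 2. Hence j + k ≤ 5. But constraint 7 requires j + k ≥ 7, and 7 > 5. Contradiction.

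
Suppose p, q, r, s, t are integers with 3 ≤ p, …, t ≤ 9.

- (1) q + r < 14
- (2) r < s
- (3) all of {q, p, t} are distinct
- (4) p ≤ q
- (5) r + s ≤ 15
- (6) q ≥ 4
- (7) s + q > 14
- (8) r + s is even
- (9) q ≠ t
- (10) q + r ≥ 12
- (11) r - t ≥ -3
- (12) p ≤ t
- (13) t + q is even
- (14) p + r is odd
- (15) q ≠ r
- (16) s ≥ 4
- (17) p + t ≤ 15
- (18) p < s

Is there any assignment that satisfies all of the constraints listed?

The assignment p = 5, q = 9, r = 4, s = 8, t = 7 works:
  constraint 1 holds since q + r = 13.
  constraint 5 holds since r + s = 12.
  constraint 7 holds since s + q = 17.
The rest check out directly.

Satisfiable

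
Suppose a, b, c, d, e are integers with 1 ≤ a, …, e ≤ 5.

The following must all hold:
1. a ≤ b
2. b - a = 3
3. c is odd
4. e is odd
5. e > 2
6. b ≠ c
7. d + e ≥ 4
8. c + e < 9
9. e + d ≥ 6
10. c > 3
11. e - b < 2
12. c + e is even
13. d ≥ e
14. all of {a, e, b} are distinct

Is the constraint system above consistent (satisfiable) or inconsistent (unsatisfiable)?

Try a = 1, b = 4, c = 5, d = 4, e = 3.
Check constraint 2: b - a = 3; constraint 7: d + e = 7. The remaining constraints are straightforward to verify.

Satisfiable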